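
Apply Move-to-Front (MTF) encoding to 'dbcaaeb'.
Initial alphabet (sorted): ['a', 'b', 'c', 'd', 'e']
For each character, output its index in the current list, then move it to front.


MTF encoding:
'd': index 3 in ['a', 'b', 'c', 'd', 'e'] -> ['d', 'a', 'b', 'c', 'e']
'b': index 2 in ['d', 'a', 'b', 'c', 'e'] -> ['b', 'd', 'a', 'c', 'e']
'c': index 3 in ['b', 'd', 'a', 'c', 'e'] -> ['c', 'b', 'd', 'a', 'e']
'a': index 3 in ['c', 'b', 'd', 'a', 'e'] -> ['a', 'c', 'b', 'd', 'e']
'a': index 0 in ['a', 'c', 'b', 'd', 'e'] -> ['a', 'c', 'b', 'd', 'e']
'e': index 4 in ['a', 'c', 'b', 'd', 'e'] -> ['e', 'a', 'c', 'b', 'd']
'b': index 3 in ['e', 'a', 'c', 'b', 'd'] -> ['b', 'e', 'a', 'c', 'd']


Output: [3, 2, 3, 3, 0, 4, 3]


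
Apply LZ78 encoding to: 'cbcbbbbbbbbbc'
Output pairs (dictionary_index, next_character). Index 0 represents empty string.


LZ78 encoding steps:
Dictionary: {0: ''}
Step 1: w='' (idx 0), next='c' -> output (0, 'c'), add 'c' as idx 1
Step 2: w='' (idx 0), next='b' -> output (0, 'b'), add 'b' as idx 2
Step 3: w='c' (idx 1), next='b' -> output (1, 'b'), add 'cb' as idx 3
Step 4: w='b' (idx 2), next='b' -> output (2, 'b'), add 'bb' as idx 4
Step 5: w='bb' (idx 4), next='b' -> output (4, 'b'), add 'bbb' as idx 5
Step 6: w='bbb' (idx 5), next='c' -> output (5, 'c'), add 'bbbc' as idx 6


Encoded: [(0, 'c'), (0, 'b'), (1, 'b'), (2, 'b'), (4, 'b'), (5, 'c')]


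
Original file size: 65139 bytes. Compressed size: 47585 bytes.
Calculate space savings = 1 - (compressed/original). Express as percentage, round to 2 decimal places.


ratio = compressed/original = 47585/65139 = 0.730515
savings = 1 - ratio = 1 - 0.730515 = 0.269485
as a percentage: 0.269485 * 100 = 26.95%

Space savings = 1 - 47585/65139 = 26.95%


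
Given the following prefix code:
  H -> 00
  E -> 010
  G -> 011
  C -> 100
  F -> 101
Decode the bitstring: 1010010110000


Decoding step by step:
Bits 101 -> F
Bits 00 -> H
Bits 101 -> F
Bits 100 -> C
Bits 00 -> H


Decoded message: FHFCH


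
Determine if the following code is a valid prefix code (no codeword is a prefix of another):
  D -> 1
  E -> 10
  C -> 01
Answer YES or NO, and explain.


Checking each pair (does one codeword prefix another?):
  D='1' vs E='10': prefix -- VIOLATION

NO -- this is NOT a valid prefix code. D (1) is a prefix of E (10).


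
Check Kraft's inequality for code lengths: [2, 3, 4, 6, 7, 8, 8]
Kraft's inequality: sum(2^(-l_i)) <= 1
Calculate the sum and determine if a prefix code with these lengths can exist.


Sum = 2^(-2) + 2^(-3) + 2^(-4) + 2^(-6) + 2^(-7) + 2^(-8) + 2^(-8)
    = 0.25 + 0.125 + 0.0625 + 0.015625 + 0.0078125 + 0.00390625 + 0.00390625
    = 120/256 = 0.46875
Since 0.46875 <= 1, Kraft's inequality IS satisfied.
A prefix code with these lengths CAN exist.

Kraft sum = 0.46875. Satisfied.


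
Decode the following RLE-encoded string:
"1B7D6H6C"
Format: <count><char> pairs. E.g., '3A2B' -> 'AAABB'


Expanding each <count><char> pair:
  1B -> 'B'
  7D -> 'DDDDDDD'
  6H -> 'HHHHHH'
  6C -> 'CCCCCC'

Decoded = BDDDDDDDHHHHHHCCCCCC


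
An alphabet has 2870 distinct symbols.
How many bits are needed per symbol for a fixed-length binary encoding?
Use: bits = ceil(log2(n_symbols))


log2(2870) = 11.4868
Bracket: 2^11 = 2048 < 2870 <= 2^12 = 4096
So ceil(log2(2870)) = 12

bits = ceil(log2(2870)) = ceil(11.4868) = 12 bits


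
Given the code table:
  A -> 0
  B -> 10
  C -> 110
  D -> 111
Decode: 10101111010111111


Decoding:
10 -> B
10 -> B
111 -> D
10 -> B
10 -> B
111 -> D
111 -> D


Result: BBDBBDD


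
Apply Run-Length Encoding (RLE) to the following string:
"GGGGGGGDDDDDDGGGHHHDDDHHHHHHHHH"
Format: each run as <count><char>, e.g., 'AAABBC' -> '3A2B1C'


Scanning runs left to right:
  i=0: run of 'G' x 7 -> '7G'
  i=7: run of 'D' x 6 -> '6D'
  i=13: run of 'G' x 3 -> '3G'
  i=16: run of 'H' x 3 -> '3H'
  i=19: run of 'D' x 3 -> '3D'
  i=22: run of 'H' x 9 -> '9H'

RLE = 7G6D3G3H3D9H


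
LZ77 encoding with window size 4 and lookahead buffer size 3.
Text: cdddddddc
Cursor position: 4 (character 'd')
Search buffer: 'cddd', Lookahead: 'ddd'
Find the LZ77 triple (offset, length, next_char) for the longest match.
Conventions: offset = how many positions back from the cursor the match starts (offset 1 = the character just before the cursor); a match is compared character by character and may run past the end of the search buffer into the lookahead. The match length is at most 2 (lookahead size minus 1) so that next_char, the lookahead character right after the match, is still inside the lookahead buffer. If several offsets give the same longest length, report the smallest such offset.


Try each offset into the search buffer:
  offset=1 (pos 3, char 'd'): match length 2
  offset=2 (pos 2, char 'd'): match length 2
  offset=3 (pos 1, char 'd'): match length 2
  offset=4 (pos 0, char 'c'): match length 0
Longest match has length 2, found at offsets 1, 2, 3; take the smallest, offset 1.
next_char = character at position 4 + 2 = 6 -> 'd'

Best match: offset=1, length=2 (matching 'dd' starting at position 3)
LZ77 triple: (1, 2, 'd')


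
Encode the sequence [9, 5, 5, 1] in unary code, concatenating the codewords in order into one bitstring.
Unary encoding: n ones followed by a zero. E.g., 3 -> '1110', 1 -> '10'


Encode each number as n ones followed by a terminating 0:
  9 -> 1111111110 (10 bits)
  5 -> 111110 (6 bits)
  5 -> 111110 (6 bits)
  1 -> 10 (2 bits)
Total length = 10 + 6 + 6 + 2 = 24 bits.

Unary([9, 5, 5, 1]) = 111111111011111011111010 (24 bits)


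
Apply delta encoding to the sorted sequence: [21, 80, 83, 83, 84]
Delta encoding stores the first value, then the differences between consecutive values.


First value: 21
Deltas:
  80 - 21 = 59
  83 - 80 = 3
  83 - 83 = 0
  84 - 83 = 1


Delta encoded: [21, 59, 3, 0, 1]


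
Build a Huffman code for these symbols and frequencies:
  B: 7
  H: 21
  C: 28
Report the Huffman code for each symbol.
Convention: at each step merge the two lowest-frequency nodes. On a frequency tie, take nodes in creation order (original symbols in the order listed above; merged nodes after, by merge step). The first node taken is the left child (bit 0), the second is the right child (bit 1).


Huffman tree construction:
Step 1: Merge B(7) + H(21) = 28
Step 2: Merge C(28) + (B+H)(28) = 56
Read each symbol's code off the tree from the root (left child = 0, right child = 1).

Codes:
  B: 10 (length 2)
  H: 11 (length 2)
  C: 0 (length 1)
Average code length: 84/56 = 1.5000 bits/symbol


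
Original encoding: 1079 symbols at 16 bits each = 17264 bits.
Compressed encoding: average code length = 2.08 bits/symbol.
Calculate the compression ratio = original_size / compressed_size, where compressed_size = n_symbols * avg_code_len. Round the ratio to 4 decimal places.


original_size = n_symbols * orig_bits = 1079 * 16 = 17264 bits
compressed_size = n_symbols * avg_code_len = 1079 * 2.08 = 2244.32 bits
ratio = original_size / compressed_size = 17264 / 2244.32 = 7.6923

Compression ratio = 7.6923


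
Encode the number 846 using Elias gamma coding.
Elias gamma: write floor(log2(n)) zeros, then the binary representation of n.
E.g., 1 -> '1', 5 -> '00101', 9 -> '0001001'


num_bits = floor(log2(846)) + 1 = 10
leading_zeros = num_bits - 1 = 9
binary(846) = 1101001110

Elias gamma(846) = '000000000' + '1101001110' = 0000000001101001110 (19 bits)


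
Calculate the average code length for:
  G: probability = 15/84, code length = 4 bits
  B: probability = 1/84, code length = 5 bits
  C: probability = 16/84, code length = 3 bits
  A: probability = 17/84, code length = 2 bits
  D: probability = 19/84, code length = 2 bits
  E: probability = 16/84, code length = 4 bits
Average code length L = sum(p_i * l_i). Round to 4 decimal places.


Weighted contributions p_i * l_i:
  G: (15/84) * 4 = 60/84
  B: (1/84) * 5 = 5/84
  C: (16/84) * 3 = 48/84
  A: (17/84) * 2 = 34/84
  D: (19/84) * 2 = 38/84
  E: (16/84) * 4 = 64/84
Sum = (60 + 5 + 48 + 34 + 38 + 64)/84 = 249/84

L = 249/84 = 2.9643 bits/symbol


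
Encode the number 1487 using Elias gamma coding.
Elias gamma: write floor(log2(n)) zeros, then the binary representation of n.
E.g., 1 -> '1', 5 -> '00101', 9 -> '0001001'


num_bits = floor(log2(1487)) + 1 = 11
leading_zeros = num_bits - 1 = 10
binary(1487) = 10111001111

Elias gamma(1487) = '0000000000' + '10111001111' = 000000000010111001111 (21 bits)


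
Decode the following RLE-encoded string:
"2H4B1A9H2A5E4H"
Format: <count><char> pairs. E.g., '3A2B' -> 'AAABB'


Expanding each <count><char> pair:
  2H -> 'HH'
  4B -> 'BBBB'
  1A -> 'A'
  9H -> 'HHHHHHHHH'
  2A -> 'AA'
  5E -> 'EEEEE'
  4H -> 'HHHH'

Decoded = HHBBBBAHHHHHHHHHAAEEEEEHHHH


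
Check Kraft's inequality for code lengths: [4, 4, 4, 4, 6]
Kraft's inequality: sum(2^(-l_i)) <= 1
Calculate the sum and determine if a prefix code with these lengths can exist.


Sum = 2^(-4) + 2^(-4) + 2^(-4) + 2^(-4) + 2^(-6)
    = 0.0625 + 0.0625 + 0.0625 + 0.0625 + 0.015625
    = 17/64 = 0.265625
Since 0.265625 <= 1, Kraft's inequality IS satisfied.
A prefix code with these lengths CAN exist.

Kraft sum = 0.265625. Satisfied.


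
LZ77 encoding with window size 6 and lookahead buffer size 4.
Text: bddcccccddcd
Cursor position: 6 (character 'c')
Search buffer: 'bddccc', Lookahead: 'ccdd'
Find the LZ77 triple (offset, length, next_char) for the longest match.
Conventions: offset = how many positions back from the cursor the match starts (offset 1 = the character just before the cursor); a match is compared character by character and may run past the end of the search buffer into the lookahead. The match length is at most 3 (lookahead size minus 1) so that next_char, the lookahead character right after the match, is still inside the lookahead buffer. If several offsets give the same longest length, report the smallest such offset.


Try each offset into the search buffer:
  offset=1 (pos 5, char 'c'): match length 2
  offset=2 (pos 4, char 'c'): match length 2
  offset=3 (pos 3, char 'c'): match length 2
  offset=4 (pos 2, char 'd'): match length 0
  offset=5 (pos 1, char 'd'): match length 0
  offset=6 (pos 0, char 'b'): match length 0
Longest match has length 2, found at offsets 1, 2, 3; take the smallest, offset 1.
next_char = character at position 6 + 2 = 8 -> 'd'

Best match: offset=1, length=2 (matching 'cc' starting at position 5)
LZ77 triple: (1, 2, 'd')


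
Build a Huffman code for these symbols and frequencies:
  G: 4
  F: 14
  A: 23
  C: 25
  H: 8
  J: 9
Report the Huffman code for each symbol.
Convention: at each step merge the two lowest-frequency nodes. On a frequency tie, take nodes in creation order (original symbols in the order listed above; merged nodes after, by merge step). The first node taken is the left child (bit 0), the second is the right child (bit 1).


Huffman tree construction:
Step 1: Merge G(4) + H(8) = 12
Step 2: Merge J(9) + (G+H)(12) = 21
Step 3: Merge F(14) + (J+(G+H))(21) = 35
Step 4: Merge A(23) + C(25) = 48
Step 5: Merge (F+(J+(G+H)))(35) + (A+C)(48) = 83
Read each symbol's code off the tree from the root (left child = 0, right child = 1).

Codes:
  G: 0110 (length 4)
  F: 00 (length 2)
  A: 10 (length 2)
  C: 11 (length 2)
  H: 0111 (length 4)
  J: 010 (length 3)
Average code length: 199/83 = 2.3976 bits/symbol


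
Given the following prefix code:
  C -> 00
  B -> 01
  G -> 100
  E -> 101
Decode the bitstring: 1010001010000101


Decoding step by step:
Bits 101 -> E
Bits 00 -> C
Bits 01 -> B
Bits 01 -> B
Bits 00 -> C
Bits 00 -> C
Bits 101 -> E


Decoded message: ECBBCCE


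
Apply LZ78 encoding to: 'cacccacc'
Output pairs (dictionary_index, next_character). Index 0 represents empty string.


LZ78 encoding steps:
Dictionary: {0: ''}
Step 1: w='' (idx 0), next='c' -> output (0, 'c'), add 'c' as idx 1
Step 2: w='' (idx 0), next='a' -> output (0, 'a'), add 'a' as idx 2
Step 3: w='c' (idx 1), next='c' -> output (1, 'c'), add 'cc' as idx 3
Step 4: w='c' (idx 1), next='a' -> output (1, 'a'), add 'ca' as idx 4
Step 5: w='cc' (idx 3), end of input -> output (3, '')


Encoded: [(0, 'c'), (0, 'a'), (1, 'c'), (1, 'a'), (3, '')]


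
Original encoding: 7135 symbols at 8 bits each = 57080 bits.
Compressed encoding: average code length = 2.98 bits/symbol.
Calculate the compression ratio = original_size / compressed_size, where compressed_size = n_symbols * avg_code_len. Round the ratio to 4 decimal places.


original_size = n_symbols * orig_bits = 7135 * 8 = 57080 bits
compressed_size = n_symbols * avg_code_len = 7135 * 2.98 = 21262.3 bits
ratio = original_size / compressed_size = 57080 / 21262.3 = 2.6846

Compression ratio = 2.6846


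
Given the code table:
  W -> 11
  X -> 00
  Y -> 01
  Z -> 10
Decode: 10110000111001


Decoding:
10 -> Z
11 -> W
00 -> X
00 -> X
11 -> W
10 -> Z
01 -> Y


Result: ZWXXWZY


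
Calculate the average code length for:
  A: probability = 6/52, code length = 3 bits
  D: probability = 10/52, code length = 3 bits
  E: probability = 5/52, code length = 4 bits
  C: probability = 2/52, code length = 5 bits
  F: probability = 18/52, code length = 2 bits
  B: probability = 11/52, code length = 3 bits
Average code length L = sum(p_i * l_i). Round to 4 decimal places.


Weighted contributions p_i * l_i:
  A: (6/52) * 3 = 18/52
  D: (10/52) * 3 = 30/52
  E: (5/52) * 4 = 20/52
  C: (2/52) * 5 = 10/52
  F: (18/52) * 2 = 36/52
  B: (11/52) * 3 = 33/52
Sum = (18 + 30 + 20 + 10 + 36 + 33)/52 = 147/52

L = 147/52 = 2.8269 bits/symbol


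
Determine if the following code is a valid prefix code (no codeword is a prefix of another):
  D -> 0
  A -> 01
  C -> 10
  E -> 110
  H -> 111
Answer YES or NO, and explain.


Checking each pair (does one codeword prefix another?):
  D='0' vs A='01': prefix -- VIOLATION

NO -- this is NOT a valid prefix code. D (0) is a prefix of A (01).


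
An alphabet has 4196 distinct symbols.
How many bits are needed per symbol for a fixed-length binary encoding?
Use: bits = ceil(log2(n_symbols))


log2(4196) = 12.0348
Bracket: 2^12 = 4096 < 4196 <= 2^13 = 8192
So ceil(log2(4196)) = 13

bits = ceil(log2(4196)) = ceil(12.0348) = 13 bits


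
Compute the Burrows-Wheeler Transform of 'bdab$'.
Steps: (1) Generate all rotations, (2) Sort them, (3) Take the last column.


Rotations (sorted):
  0: $bdab -> last char: b
  1: ab$bd -> last char: d
  2: b$bda -> last char: a
  3: bdab$ -> last char: $
  4: dab$b -> last char: b


BWT = bda$b


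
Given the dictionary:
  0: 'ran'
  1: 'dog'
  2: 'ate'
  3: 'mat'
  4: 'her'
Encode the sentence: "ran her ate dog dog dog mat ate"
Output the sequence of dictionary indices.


Look up each word in the dictionary:
  'ran' -> 0
  'her' -> 4
  'ate' -> 2
  'dog' -> 1
  'dog' -> 1
  'dog' -> 1
  'mat' -> 3
  'ate' -> 2

Encoded: [0, 4, 2, 1, 1, 1, 3, 2]


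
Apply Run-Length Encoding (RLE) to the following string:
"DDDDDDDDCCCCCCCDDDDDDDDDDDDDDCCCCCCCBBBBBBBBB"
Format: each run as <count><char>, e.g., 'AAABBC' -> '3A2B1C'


Scanning runs left to right:
  i=0: run of 'D' x 8 -> '8D'
  i=8: run of 'C' x 7 -> '7C'
  i=15: run of 'D' x 14 -> '14D'
  i=29: run of 'C' x 7 -> '7C'
  i=36: run of 'B' x 9 -> '9B'

RLE = 8D7C14D7C9B


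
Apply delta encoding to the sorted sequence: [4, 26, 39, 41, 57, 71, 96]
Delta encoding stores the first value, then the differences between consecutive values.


First value: 4
Deltas:
  26 - 4 = 22
  39 - 26 = 13
  41 - 39 = 2
  57 - 41 = 16
  71 - 57 = 14
  96 - 71 = 25


Delta encoded: [4, 22, 13, 2, 16, 14, 25]


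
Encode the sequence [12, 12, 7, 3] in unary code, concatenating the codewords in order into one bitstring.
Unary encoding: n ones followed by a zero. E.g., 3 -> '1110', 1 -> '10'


Encode each number as n ones followed by a terminating 0:
  12 -> 1111111111110 (13 bits)
  12 -> 1111111111110 (13 bits)
  7 -> 11111110 (8 bits)
  3 -> 1110 (4 bits)
Total length = 13 + 13 + 8 + 4 = 38 bits.

Unary([12, 12, 7, 3]) = 11111111111101111111111110111111101110 (38 bits)


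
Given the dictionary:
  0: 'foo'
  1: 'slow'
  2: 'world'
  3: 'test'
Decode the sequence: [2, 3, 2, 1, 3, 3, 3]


Look up each index in the dictionary:
  2 -> 'world'
  3 -> 'test'
  2 -> 'world'
  1 -> 'slow'
  3 -> 'test'
  3 -> 'test'
  3 -> 'test'

Decoded: "world test world slow test test test"


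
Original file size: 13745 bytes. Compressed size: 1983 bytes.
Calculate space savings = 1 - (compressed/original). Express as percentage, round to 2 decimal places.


ratio = compressed/original = 1983/13745 = 0.144271
savings = 1 - ratio = 1 - 0.144271 = 0.855729
as a percentage: 0.855729 * 100 = 85.57%

Space savings = 1 - 1983/13745 = 85.57%


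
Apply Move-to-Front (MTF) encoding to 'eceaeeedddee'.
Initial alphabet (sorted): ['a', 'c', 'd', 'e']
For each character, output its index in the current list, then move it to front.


MTF encoding:
'e': index 3 in ['a', 'c', 'd', 'e'] -> ['e', 'a', 'c', 'd']
'c': index 2 in ['e', 'a', 'c', 'd'] -> ['c', 'e', 'a', 'd']
'e': index 1 in ['c', 'e', 'a', 'd'] -> ['e', 'c', 'a', 'd']
'a': index 2 in ['e', 'c', 'a', 'd'] -> ['a', 'e', 'c', 'd']
'e': index 1 in ['a', 'e', 'c', 'd'] -> ['e', 'a', 'c', 'd']
'e': index 0 in ['e', 'a', 'c', 'd'] -> ['e', 'a', 'c', 'd']
'e': index 0 in ['e', 'a', 'c', 'd'] -> ['e', 'a', 'c', 'd']
'd': index 3 in ['e', 'a', 'c', 'd'] -> ['d', 'e', 'a', 'c']
'd': index 0 in ['d', 'e', 'a', 'c'] -> ['d', 'e', 'a', 'c']
'd': index 0 in ['d', 'e', 'a', 'c'] -> ['d', 'e', 'a', 'c']
'e': index 1 in ['d', 'e', 'a', 'c'] -> ['e', 'd', 'a', 'c']
'e': index 0 in ['e', 'd', 'a', 'c'] -> ['e', 'd', 'a', 'c']


Output: [3, 2, 1, 2, 1, 0, 0, 3, 0, 0, 1, 0]


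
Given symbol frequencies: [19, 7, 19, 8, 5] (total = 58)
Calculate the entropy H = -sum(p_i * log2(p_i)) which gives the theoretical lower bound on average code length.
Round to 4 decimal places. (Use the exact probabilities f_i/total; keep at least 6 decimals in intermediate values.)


Per-symbol terms -p_i * log2(p_i) with p_i = f_i/58:
  p = 19/58 = 0.327586: log2(p) = -1.610053, -p*log2(p) = 0.527431
  p = 7/58 = 0.120690: log2(p) = -3.050626, -p*log2(p) = 0.368179
  p = 19/58 = 0.327586: log2(p) = -1.610053, -p*log2(p) = 0.527431
  p = 8/58 = 0.137931: log2(p) = -2.857981, -p*log2(p) = 0.394204
  p = 5/58 = 0.086207: log2(p) = -3.536053, -p*log2(p) = 0.304832
H = 0.527431 + 0.368179 + 0.527431 + 0.394204 + 0.304832 = 2.122077

H = 2.1221 bits/symbol


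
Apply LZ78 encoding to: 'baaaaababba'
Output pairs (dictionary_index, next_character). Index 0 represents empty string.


LZ78 encoding steps:
Dictionary: {0: ''}
Step 1: w='' (idx 0), next='b' -> output (0, 'b'), add 'b' as idx 1
Step 2: w='' (idx 0), next='a' -> output (0, 'a'), add 'a' as idx 2
Step 3: w='a' (idx 2), next='a' -> output (2, 'a'), add 'aa' as idx 3
Step 4: w='aa' (idx 3), next='b' -> output (3, 'b'), add 'aab' as idx 4
Step 5: w='a' (idx 2), next='b' -> output (2, 'b'), add 'ab' as idx 5
Step 6: w='b' (idx 1), next='a' -> output (1, 'a'), add 'ba' as idx 6


Encoded: [(0, 'b'), (0, 'a'), (2, 'a'), (3, 'b'), (2, 'b'), (1, 'a')]


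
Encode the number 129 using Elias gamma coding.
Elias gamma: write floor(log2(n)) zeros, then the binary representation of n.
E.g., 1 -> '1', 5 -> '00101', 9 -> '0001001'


num_bits = floor(log2(129)) + 1 = 8
leading_zeros = num_bits - 1 = 7
binary(129) = 10000001

Elias gamma(129) = '0000000' + '10000001' = 000000010000001 (15 bits)


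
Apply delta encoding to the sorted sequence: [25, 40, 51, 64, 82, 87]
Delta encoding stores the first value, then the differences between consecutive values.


First value: 25
Deltas:
  40 - 25 = 15
  51 - 40 = 11
  64 - 51 = 13
  82 - 64 = 18
  87 - 82 = 5


Delta encoded: [25, 15, 11, 13, 18, 5]


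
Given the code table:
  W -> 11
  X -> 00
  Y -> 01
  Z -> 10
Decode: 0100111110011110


Decoding:
01 -> Y
00 -> X
11 -> W
11 -> W
10 -> Z
01 -> Y
11 -> W
10 -> Z


Result: YXWWZYWZ


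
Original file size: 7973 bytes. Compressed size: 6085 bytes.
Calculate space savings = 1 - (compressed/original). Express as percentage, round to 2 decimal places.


ratio = compressed/original = 6085/7973 = 0.763201
savings = 1 - ratio = 1 - 0.763201 = 0.236799
as a percentage: 0.236799 * 100 = 23.68%

Space savings = 1 - 6085/7973 = 23.68%


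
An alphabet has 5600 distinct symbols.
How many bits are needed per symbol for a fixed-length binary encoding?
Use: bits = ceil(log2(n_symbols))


log2(5600) = 12.4512
Bracket: 2^12 = 4096 < 5600 <= 2^13 = 8192
So ceil(log2(5600)) = 13

bits = ceil(log2(5600)) = ceil(12.4512) = 13 bits


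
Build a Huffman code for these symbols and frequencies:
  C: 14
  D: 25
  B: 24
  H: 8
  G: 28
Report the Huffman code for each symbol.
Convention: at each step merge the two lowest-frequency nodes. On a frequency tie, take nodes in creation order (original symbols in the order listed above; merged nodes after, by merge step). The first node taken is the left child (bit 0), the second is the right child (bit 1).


Huffman tree construction:
Step 1: Merge H(8) + C(14) = 22
Step 2: Merge (H+C)(22) + B(24) = 46
Step 3: Merge D(25) + G(28) = 53
Step 4: Merge ((H+C)+B)(46) + (D+G)(53) = 99
Read each symbol's code off the tree from the root (left child = 0, right child = 1).

Codes:
  C: 001 (length 3)
  D: 10 (length 2)
  B: 01 (length 2)
  H: 000 (length 3)
  G: 11 (length 2)
Average code length: 220/99 = 2.2222 bits/symbol


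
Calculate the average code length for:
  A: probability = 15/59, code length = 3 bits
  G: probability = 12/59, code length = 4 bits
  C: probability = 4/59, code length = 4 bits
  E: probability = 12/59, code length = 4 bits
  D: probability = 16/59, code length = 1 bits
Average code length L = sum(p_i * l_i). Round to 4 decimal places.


Weighted contributions p_i * l_i:
  A: (15/59) * 3 = 45/59
  G: (12/59) * 4 = 48/59
  C: (4/59) * 4 = 16/59
  E: (12/59) * 4 = 48/59
  D: (16/59) * 1 = 16/59
Sum = (45 + 48 + 16 + 48 + 16)/59 = 173/59

L = 173/59 = 2.9322 bits/symbol


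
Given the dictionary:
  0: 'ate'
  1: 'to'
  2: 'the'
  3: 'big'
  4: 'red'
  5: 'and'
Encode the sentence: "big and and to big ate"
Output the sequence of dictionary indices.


Look up each word in the dictionary:
  'big' -> 3
  'and' -> 5
  'and' -> 5
  'to' -> 1
  'big' -> 3
  'ate' -> 0

Encoded: [3, 5, 5, 1, 3, 0]


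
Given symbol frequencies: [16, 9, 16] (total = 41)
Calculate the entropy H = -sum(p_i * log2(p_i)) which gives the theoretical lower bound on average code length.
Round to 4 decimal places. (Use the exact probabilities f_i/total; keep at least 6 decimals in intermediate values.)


Per-symbol terms -p_i * log2(p_i) with p_i = f_i/41:
  p = 16/41 = 0.390244: log2(p) = -1.357552, -p*log2(p) = 0.529776
  p = 9/41 = 0.219512: log2(p) = -2.187627, -p*log2(p) = 0.480211
  p = 16/41 = 0.390244: log2(p) = -1.357552, -p*log2(p) = 0.529776
H = 0.529776 + 0.480211 + 0.529776 = 1.539763

H = 1.5398 bits/symbol


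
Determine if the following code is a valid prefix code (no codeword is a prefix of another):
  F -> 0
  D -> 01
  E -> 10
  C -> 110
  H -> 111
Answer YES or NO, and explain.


Checking each pair (does one codeword prefix another?):
  F='0' vs D='01': prefix -- VIOLATION

NO -- this is NOT a valid prefix code. F (0) is a prefix of D (01).


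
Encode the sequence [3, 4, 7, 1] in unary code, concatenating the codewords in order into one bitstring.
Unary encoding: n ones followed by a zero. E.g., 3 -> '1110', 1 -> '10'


Encode each number as n ones followed by a terminating 0:
  3 -> 1110 (4 bits)
  4 -> 11110 (5 bits)
  7 -> 11111110 (8 bits)
  1 -> 10 (2 bits)
Total length = 4 + 5 + 8 + 2 = 19 bits.

Unary([3, 4, 7, 1]) = 1110111101111111010 (19 bits)


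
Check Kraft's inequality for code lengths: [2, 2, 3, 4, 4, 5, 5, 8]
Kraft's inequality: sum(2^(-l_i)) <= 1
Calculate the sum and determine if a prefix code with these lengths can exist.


Sum = 2^(-2) + 2^(-2) + 2^(-3) + 2^(-4) + 2^(-4) + 2^(-5) + 2^(-5) + 2^(-8)
    = 0.25 + 0.25 + 0.125 + 0.0625 + 0.0625 + 0.03125 + 0.03125 + 0.00390625
    = 209/256 = 0.81640625
Since 0.81640625 <= 1, Kraft's inequality IS satisfied.
A prefix code with these lengths CAN exist.

Kraft sum = 0.81640625. Satisfied.


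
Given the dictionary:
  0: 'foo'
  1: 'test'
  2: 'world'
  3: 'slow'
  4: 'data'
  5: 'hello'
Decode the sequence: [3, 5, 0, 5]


Look up each index in the dictionary:
  3 -> 'slow'
  5 -> 'hello'
  0 -> 'foo'
  5 -> 'hello'

Decoded: "slow hello foo hello"


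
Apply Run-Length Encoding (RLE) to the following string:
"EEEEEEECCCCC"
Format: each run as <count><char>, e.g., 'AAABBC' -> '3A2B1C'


Scanning runs left to right:
  i=0: run of 'E' x 7 -> '7E'
  i=7: run of 'C' x 5 -> '5C'

RLE = 7E5C


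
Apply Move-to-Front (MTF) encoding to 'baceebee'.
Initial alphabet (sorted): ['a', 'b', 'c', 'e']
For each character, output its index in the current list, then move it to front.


MTF encoding:
'b': index 1 in ['a', 'b', 'c', 'e'] -> ['b', 'a', 'c', 'e']
'a': index 1 in ['b', 'a', 'c', 'e'] -> ['a', 'b', 'c', 'e']
'c': index 2 in ['a', 'b', 'c', 'e'] -> ['c', 'a', 'b', 'e']
'e': index 3 in ['c', 'a', 'b', 'e'] -> ['e', 'c', 'a', 'b']
'e': index 0 in ['e', 'c', 'a', 'b'] -> ['e', 'c', 'a', 'b']
'b': index 3 in ['e', 'c', 'a', 'b'] -> ['b', 'e', 'c', 'a']
'e': index 1 in ['b', 'e', 'c', 'a'] -> ['e', 'b', 'c', 'a']
'e': index 0 in ['e', 'b', 'c', 'a'] -> ['e', 'b', 'c', 'a']


Output: [1, 1, 2, 3, 0, 3, 1, 0]


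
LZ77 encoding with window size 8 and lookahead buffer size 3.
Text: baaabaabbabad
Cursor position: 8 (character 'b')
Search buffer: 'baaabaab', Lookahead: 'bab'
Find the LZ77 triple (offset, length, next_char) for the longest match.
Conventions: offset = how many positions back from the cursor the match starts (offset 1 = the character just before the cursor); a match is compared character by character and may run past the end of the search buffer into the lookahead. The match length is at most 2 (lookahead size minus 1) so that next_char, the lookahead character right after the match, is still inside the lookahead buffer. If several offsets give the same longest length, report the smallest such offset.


Try each offset into the search buffer:
  offset=1 (pos 7, char 'b'): match length 1
  offset=2 (pos 6, char 'a'): match length 0
  offset=3 (pos 5, char 'a'): match length 0
  offset=4 (pos 4, char 'b'): match length 2
  offset=5 (pos 3, char 'a'): match length 0
  offset=6 (pos 2, char 'a'): match length 0
  offset=7 (pos 1, char 'a'): match length 0
  offset=8 (pos 0, char 'b'): match length 2
Longest match has length 2, found at offsets 4, 8; take the smallest, offset 4.
next_char = character at position 8 + 2 = 10 -> 'b'

Best match: offset=4, length=2 (matching 'ba' starting at position 4)
LZ77 triple: (4, 2, 'b')


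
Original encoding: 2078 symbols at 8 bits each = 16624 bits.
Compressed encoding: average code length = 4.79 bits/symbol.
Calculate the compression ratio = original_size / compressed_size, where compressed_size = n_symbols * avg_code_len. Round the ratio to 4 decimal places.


original_size = n_symbols * orig_bits = 2078 * 8 = 16624 bits
compressed_size = n_symbols * avg_code_len = 2078 * 4.79 = 9953.62 bits
ratio = original_size / compressed_size = 16624 / 9953.62 = 1.6701

Compression ratio = 1.6701


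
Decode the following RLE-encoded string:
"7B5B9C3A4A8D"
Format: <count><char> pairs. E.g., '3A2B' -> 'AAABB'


Expanding each <count><char> pair:
  7B -> 'BBBBBBB'
  5B -> 'BBBBB'
  9C -> 'CCCCCCCCC'
  3A -> 'AAA'
  4A -> 'AAAA'
  8D -> 'DDDDDDDD'

Decoded = BBBBBBBBBBBBCCCCCCCCCAAAAAAADDDDDDDD


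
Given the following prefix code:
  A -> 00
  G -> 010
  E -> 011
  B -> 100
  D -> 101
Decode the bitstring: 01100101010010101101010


Decoding step by step:
Bits 011 -> E
Bits 00 -> A
Bits 101 -> D
Bits 010 -> G
Bits 010 -> G
Bits 101 -> D
Bits 101 -> D
Bits 010 -> G


Decoded message: EADGGDDG


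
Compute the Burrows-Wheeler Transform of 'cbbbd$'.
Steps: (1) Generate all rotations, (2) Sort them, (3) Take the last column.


Rotations (sorted):
  0: $cbbbd -> last char: d
  1: bbbd$c -> last char: c
  2: bbd$cb -> last char: b
  3: bd$cbb -> last char: b
  4: cbbbd$ -> last char: $
  5: d$cbbb -> last char: b


BWT = dcbb$b


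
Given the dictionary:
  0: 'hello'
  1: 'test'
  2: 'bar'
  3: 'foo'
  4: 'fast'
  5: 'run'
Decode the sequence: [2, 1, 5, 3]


Look up each index in the dictionary:
  2 -> 'bar'
  1 -> 'test'
  5 -> 'run'
  3 -> 'foo'

Decoded: "bar test run foo"


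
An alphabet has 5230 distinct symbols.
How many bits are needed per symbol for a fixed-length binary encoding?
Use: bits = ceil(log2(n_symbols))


log2(5230) = 12.3526
Bracket: 2^12 = 4096 < 5230 <= 2^13 = 8192
So ceil(log2(5230)) = 13

bits = ceil(log2(5230)) = ceil(12.3526) = 13 bits


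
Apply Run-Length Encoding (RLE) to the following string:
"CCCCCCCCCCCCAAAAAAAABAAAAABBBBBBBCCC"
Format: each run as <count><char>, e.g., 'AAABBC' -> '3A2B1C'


Scanning runs left to right:
  i=0: run of 'C' x 12 -> '12C'
  i=12: run of 'A' x 8 -> '8A'
  i=20: run of 'B' x 1 -> '1B'
  i=21: run of 'A' x 5 -> '5A'
  i=26: run of 'B' x 7 -> '7B'
  i=33: run of 'C' x 3 -> '3C'

RLE = 12C8A1B5A7B3C


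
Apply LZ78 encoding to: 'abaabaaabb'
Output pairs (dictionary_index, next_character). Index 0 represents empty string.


LZ78 encoding steps:
Dictionary: {0: ''}
Step 1: w='' (idx 0), next='a' -> output (0, 'a'), add 'a' as idx 1
Step 2: w='' (idx 0), next='b' -> output (0, 'b'), add 'b' as idx 2
Step 3: w='a' (idx 1), next='a' -> output (1, 'a'), add 'aa' as idx 3
Step 4: w='b' (idx 2), next='a' -> output (2, 'a'), add 'ba' as idx 4
Step 5: w='aa' (idx 3), next='b' -> output (3, 'b'), add 'aab' as idx 5
Step 6: w='b' (idx 2), end of input -> output (2, '')


Encoded: [(0, 'a'), (0, 'b'), (1, 'a'), (2, 'a'), (3, 'b'), (2, '')]


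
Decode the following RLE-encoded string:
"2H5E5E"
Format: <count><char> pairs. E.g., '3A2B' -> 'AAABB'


Expanding each <count><char> pair:
  2H -> 'HH'
  5E -> 'EEEEE'
  5E -> 'EEEEE'

Decoded = HHEEEEEEEEEE


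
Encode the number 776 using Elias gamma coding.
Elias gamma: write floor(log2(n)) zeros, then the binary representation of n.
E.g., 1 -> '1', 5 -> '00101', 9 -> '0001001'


num_bits = floor(log2(776)) + 1 = 10
leading_zeros = num_bits - 1 = 9
binary(776) = 1100001000

Elias gamma(776) = '000000000' + '1100001000' = 0000000001100001000 (19 bits)


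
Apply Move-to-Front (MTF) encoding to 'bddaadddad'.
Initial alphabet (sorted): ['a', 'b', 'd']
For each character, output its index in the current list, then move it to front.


MTF encoding:
'b': index 1 in ['a', 'b', 'd'] -> ['b', 'a', 'd']
'd': index 2 in ['b', 'a', 'd'] -> ['d', 'b', 'a']
'd': index 0 in ['d', 'b', 'a'] -> ['d', 'b', 'a']
'a': index 2 in ['d', 'b', 'a'] -> ['a', 'd', 'b']
'a': index 0 in ['a', 'd', 'b'] -> ['a', 'd', 'b']
'd': index 1 in ['a', 'd', 'b'] -> ['d', 'a', 'b']
'd': index 0 in ['d', 'a', 'b'] -> ['d', 'a', 'b']
'd': index 0 in ['d', 'a', 'b'] -> ['d', 'a', 'b']
'a': index 1 in ['d', 'a', 'b'] -> ['a', 'd', 'b']
'd': index 1 in ['a', 'd', 'b'] -> ['d', 'a', 'b']


Output: [1, 2, 0, 2, 0, 1, 0, 0, 1, 1]


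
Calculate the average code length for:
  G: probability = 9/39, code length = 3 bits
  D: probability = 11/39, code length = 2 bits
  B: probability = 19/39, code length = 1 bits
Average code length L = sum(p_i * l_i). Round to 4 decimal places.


Weighted contributions p_i * l_i:
  G: (9/39) * 3 = 27/39
  D: (11/39) * 2 = 22/39
  B: (19/39) * 1 = 19/39
Sum = (27 + 22 + 19)/39 = 68/39

L = 68/39 = 1.7436 bits/symbol


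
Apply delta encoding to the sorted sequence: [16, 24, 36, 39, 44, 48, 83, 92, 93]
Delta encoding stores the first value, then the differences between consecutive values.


First value: 16
Deltas:
  24 - 16 = 8
  36 - 24 = 12
  39 - 36 = 3
  44 - 39 = 5
  48 - 44 = 4
  83 - 48 = 35
  92 - 83 = 9
  93 - 92 = 1


Delta encoded: [16, 8, 12, 3, 5, 4, 35, 9, 1]


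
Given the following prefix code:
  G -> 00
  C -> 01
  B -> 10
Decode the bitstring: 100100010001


Decoding step by step:
Bits 10 -> B
Bits 01 -> C
Bits 00 -> G
Bits 01 -> C
Bits 00 -> G
Bits 01 -> C


Decoded message: BCGCGC


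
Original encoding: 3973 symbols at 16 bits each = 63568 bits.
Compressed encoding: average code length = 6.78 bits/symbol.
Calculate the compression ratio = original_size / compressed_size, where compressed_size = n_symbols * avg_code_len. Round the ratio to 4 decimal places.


original_size = n_symbols * orig_bits = 3973 * 16 = 63568 bits
compressed_size = n_symbols * avg_code_len = 3973 * 6.78 = 26936.94 bits
ratio = original_size / compressed_size = 63568 / 26936.94 = 2.3599

Compression ratio = 2.3599


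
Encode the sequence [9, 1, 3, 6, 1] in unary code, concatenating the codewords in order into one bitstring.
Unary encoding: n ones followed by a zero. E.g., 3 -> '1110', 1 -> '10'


Encode each number as n ones followed by a terminating 0:
  9 -> 1111111110 (10 bits)
  1 -> 10 (2 bits)
  3 -> 1110 (4 bits)
  6 -> 1111110 (7 bits)
  1 -> 10 (2 bits)
Total length = 10 + 2 + 4 + 7 + 2 = 25 bits.

Unary([9, 1, 3, 6, 1]) = 1111111110101110111111010 (25 bits)


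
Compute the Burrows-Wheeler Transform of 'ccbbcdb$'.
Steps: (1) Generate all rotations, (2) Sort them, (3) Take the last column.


Rotations (sorted):
  0: $ccbbcdb -> last char: b
  1: b$ccbbcd -> last char: d
  2: bbcdb$cc -> last char: c
  3: bcdb$ccb -> last char: b
  4: cbbcdb$c -> last char: c
  5: ccbbcdb$ -> last char: $
  6: cdb$ccbb -> last char: b
  7: db$ccbbc -> last char: c


BWT = bdcbc$bc


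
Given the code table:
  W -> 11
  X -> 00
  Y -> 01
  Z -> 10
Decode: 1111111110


Decoding:
11 -> W
11 -> W
11 -> W
11 -> W
10 -> Z


Result: WWWWZ


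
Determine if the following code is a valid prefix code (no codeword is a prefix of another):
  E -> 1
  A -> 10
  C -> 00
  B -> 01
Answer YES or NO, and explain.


Checking each pair (does one codeword prefix another?):
  E='1' vs A='10': prefix -- VIOLATION

NO -- this is NOT a valid prefix code. E (1) is a prefix of A (10).


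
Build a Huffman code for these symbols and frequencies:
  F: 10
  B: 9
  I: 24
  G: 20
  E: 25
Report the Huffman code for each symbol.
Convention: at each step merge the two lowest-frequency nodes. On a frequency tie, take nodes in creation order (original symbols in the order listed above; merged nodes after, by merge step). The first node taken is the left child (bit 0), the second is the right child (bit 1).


Huffman tree construction:
Step 1: Merge B(9) + F(10) = 19
Step 2: Merge (B+F)(19) + G(20) = 39
Step 3: Merge I(24) + E(25) = 49
Step 4: Merge ((B+F)+G)(39) + (I+E)(49) = 88
Read each symbol's code off the tree from the root (left child = 0, right child = 1).

Codes:
  F: 001 (length 3)
  B: 000 (length 3)
  I: 10 (length 2)
  G: 01 (length 2)
  E: 11 (length 2)
Average code length: 195/88 = 2.2159 bits/symbol


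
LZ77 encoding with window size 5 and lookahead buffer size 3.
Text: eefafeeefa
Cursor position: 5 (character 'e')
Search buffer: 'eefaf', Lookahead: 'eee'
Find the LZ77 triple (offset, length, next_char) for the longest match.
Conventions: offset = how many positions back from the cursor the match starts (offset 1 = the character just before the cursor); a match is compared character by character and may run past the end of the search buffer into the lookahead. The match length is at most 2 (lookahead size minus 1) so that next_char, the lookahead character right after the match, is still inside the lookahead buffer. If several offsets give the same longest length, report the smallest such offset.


Try each offset into the search buffer:
  offset=1 (pos 4, char 'f'): match length 0
  offset=2 (pos 3, char 'a'): match length 0
  offset=3 (pos 2, char 'f'): match length 0
  offset=4 (pos 1, char 'e'): match length 1
  offset=5 (pos 0, char 'e'): match length 2
Longest match has length 2 at offset 5.
next_char = character at position 5 + 2 = 7 -> 'e'

Best match: offset=5, length=2 (matching 'ee' starting at position 0)
LZ77 triple: (5, 2, 'e')


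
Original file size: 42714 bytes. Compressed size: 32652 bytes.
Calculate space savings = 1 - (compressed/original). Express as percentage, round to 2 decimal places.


ratio = compressed/original = 32652/42714 = 0.764433
savings = 1 - ratio = 1 - 0.764433 = 0.235567
as a percentage: 0.235567 * 100 = 23.56%

Space savings = 1 - 32652/42714 = 23.56%


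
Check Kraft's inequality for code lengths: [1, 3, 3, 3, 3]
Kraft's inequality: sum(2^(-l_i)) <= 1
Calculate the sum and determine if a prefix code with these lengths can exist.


Sum = 2^(-1) + 2^(-3) + 2^(-3) + 2^(-3) + 2^(-3)
    = 0.5 + 0.125 + 0.125 + 0.125 + 0.125
    = 8/8 = 1.0
Since 1.0 <= 1, Kraft's inequality IS satisfied.
A prefix code with these lengths CAN exist.

Kraft sum = 1.0. Satisfied.


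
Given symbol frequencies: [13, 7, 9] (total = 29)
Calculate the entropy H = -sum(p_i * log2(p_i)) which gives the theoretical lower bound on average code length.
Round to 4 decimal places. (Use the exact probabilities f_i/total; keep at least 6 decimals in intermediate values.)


Per-symbol terms -p_i * log2(p_i) with p_i = f_i/29:
  p = 13/29 = 0.448276: log2(p) = -1.157541, -p*log2(p) = 0.518898
  p = 7/29 = 0.241379: log2(p) = -2.050626, -p*log2(p) = 0.494979
  p = 9/29 = 0.310345: log2(p) = -1.688056, -p*log2(p) = 0.523879
H = 0.518898 + 0.494979 + 0.523879 = 1.537756

H = 1.5378 bits/symbol


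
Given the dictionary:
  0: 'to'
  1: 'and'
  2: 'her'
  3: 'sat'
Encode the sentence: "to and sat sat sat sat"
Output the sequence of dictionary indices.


Look up each word in the dictionary:
  'to' -> 0
  'and' -> 1
  'sat' -> 3
  'sat' -> 3
  'sat' -> 3
  'sat' -> 3

Encoded: [0, 1, 3, 3, 3, 3]


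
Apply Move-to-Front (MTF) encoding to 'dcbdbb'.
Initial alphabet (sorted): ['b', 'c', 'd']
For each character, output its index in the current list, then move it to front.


MTF encoding:
'd': index 2 in ['b', 'c', 'd'] -> ['d', 'b', 'c']
'c': index 2 in ['d', 'b', 'c'] -> ['c', 'd', 'b']
'b': index 2 in ['c', 'd', 'b'] -> ['b', 'c', 'd']
'd': index 2 in ['b', 'c', 'd'] -> ['d', 'b', 'c']
'b': index 1 in ['d', 'b', 'c'] -> ['b', 'd', 'c']
'b': index 0 in ['b', 'd', 'c'] -> ['b', 'd', 'c']


Output: [2, 2, 2, 2, 1, 0]


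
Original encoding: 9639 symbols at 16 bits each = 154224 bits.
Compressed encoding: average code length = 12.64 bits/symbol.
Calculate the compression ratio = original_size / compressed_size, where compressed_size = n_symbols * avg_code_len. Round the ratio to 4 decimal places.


original_size = n_symbols * orig_bits = 9639 * 16 = 154224 bits
compressed_size = n_symbols * avg_code_len = 9639 * 12.64 = 121836.96 bits
ratio = original_size / compressed_size = 154224 / 121836.96 = 1.2658

Compression ratio = 1.2658


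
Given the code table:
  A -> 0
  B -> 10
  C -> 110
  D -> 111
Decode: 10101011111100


Decoding:
10 -> B
10 -> B
10 -> B
111 -> D
111 -> D
0 -> A
0 -> A


Result: BBBDDAA


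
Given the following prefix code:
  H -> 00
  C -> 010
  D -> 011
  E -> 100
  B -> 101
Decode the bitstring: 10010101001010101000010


Decoding step by step:
Bits 100 -> E
Bits 101 -> B
Bits 010 -> C
Bits 010 -> C
Bits 101 -> B
Bits 010 -> C
Bits 00 -> H
Bits 010 -> C


Decoded message: EBCCBCHC


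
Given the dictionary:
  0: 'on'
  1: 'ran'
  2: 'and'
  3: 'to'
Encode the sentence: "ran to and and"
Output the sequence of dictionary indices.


Look up each word in the dictionary:
  'ran' -> 1
  'to' -> 3
  'and' -> 2
  'and' -> 2

Encoded: [1, 3, 2, 2]


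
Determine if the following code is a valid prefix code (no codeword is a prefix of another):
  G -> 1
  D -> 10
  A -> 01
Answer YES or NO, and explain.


Checking each pair (does one codeword prefix another?):
  G='1' vs D='10': prefix -- VIOLATION

NO -- this is NOT a valid prefix code. G (1) is a prefix of D (10).


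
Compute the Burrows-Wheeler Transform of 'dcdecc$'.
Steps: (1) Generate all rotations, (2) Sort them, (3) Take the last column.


Rotations (sorted):
  0: $dcdecc -> last char: c
  1: c$dcdec -> last char: c
  2: cc$dcde -> last char: e
  3: cdecc$d -> last char: d
  4: dcdecc$ -> last char: $
  5: decc$dc -> last char: c
  6: ecc$dcd -> last char: d


BWT = cced$cd
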